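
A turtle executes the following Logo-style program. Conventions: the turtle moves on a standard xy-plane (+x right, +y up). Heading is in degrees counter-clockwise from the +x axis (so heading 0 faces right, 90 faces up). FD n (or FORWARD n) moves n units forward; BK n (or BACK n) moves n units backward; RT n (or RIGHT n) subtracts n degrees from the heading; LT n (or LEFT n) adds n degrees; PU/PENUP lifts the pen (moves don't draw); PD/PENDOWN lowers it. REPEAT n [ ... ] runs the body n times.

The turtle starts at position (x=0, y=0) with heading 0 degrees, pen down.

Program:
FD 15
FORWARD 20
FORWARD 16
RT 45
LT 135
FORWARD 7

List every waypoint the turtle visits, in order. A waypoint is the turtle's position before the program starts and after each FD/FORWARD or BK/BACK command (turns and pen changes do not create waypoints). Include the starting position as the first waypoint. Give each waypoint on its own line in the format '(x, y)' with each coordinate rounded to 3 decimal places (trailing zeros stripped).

Answer: (0, 0)
(15, 0)
(35, 0)
(51, 0)
(51, 7)

Derivation:
Executing turtle program step by step:
Start: pos=(0,0), heading=0, pen down
FD 15: (0,0) -> (15,0) [heading=0, draw]
FD 20: (15,0) -> (35,0) [heading=0, draw]
FD 16: (35,0) -> (51,0) [heading=0, draw]
RT 45: heading 0 -> 315
LT 135: heading 315 -> 90
FD 7: (51,0) -> (51,7) [heading=90, draw]
Final: pos=(51,7), heading=90, 4 segment(s) drawn
Waypoints (5 total):
(0, 0)
(15, 0)
(35, 0)
(51, 0)
(51, 7)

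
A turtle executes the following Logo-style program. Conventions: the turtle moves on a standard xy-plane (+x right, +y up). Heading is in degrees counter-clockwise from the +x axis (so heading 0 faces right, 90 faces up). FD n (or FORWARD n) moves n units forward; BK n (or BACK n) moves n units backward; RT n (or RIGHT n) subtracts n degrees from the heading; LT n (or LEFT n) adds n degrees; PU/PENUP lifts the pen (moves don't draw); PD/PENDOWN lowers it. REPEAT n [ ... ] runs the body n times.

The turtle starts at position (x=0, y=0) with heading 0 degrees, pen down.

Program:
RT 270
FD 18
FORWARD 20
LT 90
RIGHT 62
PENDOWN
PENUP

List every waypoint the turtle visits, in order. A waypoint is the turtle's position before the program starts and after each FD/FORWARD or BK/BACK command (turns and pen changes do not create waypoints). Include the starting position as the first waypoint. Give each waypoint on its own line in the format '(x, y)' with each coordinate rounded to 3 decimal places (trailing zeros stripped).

Executing turtle program step by step:
Start: pos=(0,0), heading=0, pen down
RT 270: heading 0 -> 90
FD 18: (0,0) -> (0,18) [heading=90, draw]
FD 20: (0,18) -> (0,38) [heading=90, draw]
LT 90: heading 90 -> 180
RT 62: heading 180 -> 118
PD: pen down
PU: pen up
Final: pos=(0,38), heading=118, 2 segment(s) drawn
Waypoints (3 total):
(0, 0)
(0, 18)
(0, 38)

Answer: (0, 0)
(0, 18)
(0, 38)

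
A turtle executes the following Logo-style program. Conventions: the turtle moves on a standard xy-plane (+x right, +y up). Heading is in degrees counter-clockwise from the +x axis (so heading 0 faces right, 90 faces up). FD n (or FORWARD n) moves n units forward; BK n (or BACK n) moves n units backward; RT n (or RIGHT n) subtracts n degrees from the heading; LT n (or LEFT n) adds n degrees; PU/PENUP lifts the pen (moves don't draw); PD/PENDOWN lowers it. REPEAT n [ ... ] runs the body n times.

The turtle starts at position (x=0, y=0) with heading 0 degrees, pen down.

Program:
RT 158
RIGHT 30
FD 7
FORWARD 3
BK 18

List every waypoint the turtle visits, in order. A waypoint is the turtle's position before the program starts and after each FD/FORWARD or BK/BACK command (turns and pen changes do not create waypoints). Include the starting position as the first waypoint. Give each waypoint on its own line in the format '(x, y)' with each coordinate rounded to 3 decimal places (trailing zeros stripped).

Answer: (0, 0)
(-6.932, 0.974)
(-9.903, 1.392)
(7.922, -1.113)

Derivation:
Executing turtle program step by step:
Start: pos=(0,0), heading=0, pen down
RT 158: heading 0 -> 202
RT 30: heading 202 -> 172
FD 7: (0,0) -> (-6.932,0.974) [heading=172, draw]
FD 3: (-6.932,0.974) -> (-9.903,1.392) [heading=172, draw]
BK 18: (-9.903,1.392) -> (7.922,-1.113) [heading=172, draw]
Final: pos=(7.922,-1.113), heading=172, 3 segment(s) drawn
Waypoints (4 total):
(0, 0)
(-6.932, 0.974)
(-9.903, 1.392)
(7.922, -1.113)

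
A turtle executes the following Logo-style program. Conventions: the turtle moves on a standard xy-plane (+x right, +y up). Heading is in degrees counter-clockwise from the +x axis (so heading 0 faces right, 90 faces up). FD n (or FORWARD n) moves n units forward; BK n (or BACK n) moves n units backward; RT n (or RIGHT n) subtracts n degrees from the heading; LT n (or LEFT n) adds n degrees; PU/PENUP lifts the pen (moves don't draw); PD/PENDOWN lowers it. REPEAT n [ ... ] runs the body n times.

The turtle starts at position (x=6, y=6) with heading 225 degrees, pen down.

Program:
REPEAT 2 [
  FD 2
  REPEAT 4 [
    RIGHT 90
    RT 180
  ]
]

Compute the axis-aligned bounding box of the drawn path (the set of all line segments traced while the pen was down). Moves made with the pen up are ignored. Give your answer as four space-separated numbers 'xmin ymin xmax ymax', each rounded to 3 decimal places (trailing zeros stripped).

Executing turtle program step by step:
Start: pos=(6,6), heading=225, pen down
REPEAT 2 [
  -- iteration 1/2 --
  FD 2: (6,6) -> (4.586,4.586) [heading=225, draw]
  REPEAT 4 [
    -- iteration 1/4 --
    RT 90: heading 225 -> 135
    RT 180: heading 135 -> 315
    -- iteration 2/4 --
    RT 90: heading 315 -> 225
    RT 180: heading 225 -> 45
    -- iteration 3/4 --
    RT 90: heading 45 -> 315
    RT 180: heading 315 -> 135
    -- iteration 4/4 --
    RT 90: heading 135 -> 45
    RT 180: heading 45 -> 225
  ]
  -- iteration 2/2 --
  FD 2: (4.586,4.586) -> (3.172,3.172) [heading=225, draw]
  REPEAT 4 [
    -- iteration 1/4 --
    RT 90: heading 225 -> 135
    RT 180: heading 135 -> 315
    -- iteration 2/4 --
    RT 90: heading 315 -> 225
    RT 180: heading 225 -> 45
    -- iteration 3/4 --
    RT 90: heading 45 -> 315
    RT 180: heading 315 -> 135
    -- iteration 4/4 --
    RT 90: heading 135 -> 45
    RT 180: heading 45 -> 225
  ]
]
Final: pos=(3.172,3.172), heading=225, 2 segment(s) drawn

Segment endpoints: x in {3.172, 4.586, 6}, y in {3.172, 4.586, 6}
xmin=3.172, ymin=3.172, xmax=6, ymax=6

Answer: 3.172 3.172 6 6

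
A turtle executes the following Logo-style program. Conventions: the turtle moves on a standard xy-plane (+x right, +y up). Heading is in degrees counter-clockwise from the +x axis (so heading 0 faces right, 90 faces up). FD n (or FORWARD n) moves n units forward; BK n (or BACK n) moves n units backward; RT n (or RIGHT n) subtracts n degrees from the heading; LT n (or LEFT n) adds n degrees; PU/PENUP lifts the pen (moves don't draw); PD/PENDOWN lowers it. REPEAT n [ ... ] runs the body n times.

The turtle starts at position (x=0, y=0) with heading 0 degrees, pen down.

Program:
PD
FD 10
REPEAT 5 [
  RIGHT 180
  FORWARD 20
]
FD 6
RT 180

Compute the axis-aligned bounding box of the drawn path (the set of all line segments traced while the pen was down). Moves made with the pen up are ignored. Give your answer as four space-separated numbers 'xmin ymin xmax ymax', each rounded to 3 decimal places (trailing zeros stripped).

Executing turtle program step by step:
Start: pos=(0,0), heading=0, pen down
PD: pen down
FD 10: (0,0) -> (10,0) [heading=0, draw]
REPEAT 5 [
  -- iteration 1/5 --
  RT 180: heading 0 -> 180
  FD 20: (10,0) -> (-10,0) [heading=180, draw]
  -- iteration 2/5 --
  RT 180: heading 180 -> 0
  FD 20: (-10,0) -> (10,0) [heading=0, draw]
  -- iteration 3/5 --
  RT 180: heading 0 -> 180
  FD 20: (10,0) -> (-10,0) [heading=180, draw]
  -- iteration 4/5 --
  RT 180: heading 180 -> 0
  FD 20: (-10,0) -> (10,0) [heading=0, draw]
  -- iteration 5/5 --
  RT 180: heading 0 -> 180
  FD 20: (10,0) -> (-10,0) [heading=180, draw]
]
FD 6: (-10,0) -> (-16,0) [heading=180, draw]
RT 180: heading 180 -> 0
Final: pos=(-16,0), heading=0, 7 segment(s) drawn

Segment endpoints: x in {-16, -10, 0, 10}, y in {0, 0, 0, 0, 0, 0, 0}
xmin=-16, ymin=0, xmax=10, ymax=0

Answer: -16 0 10 0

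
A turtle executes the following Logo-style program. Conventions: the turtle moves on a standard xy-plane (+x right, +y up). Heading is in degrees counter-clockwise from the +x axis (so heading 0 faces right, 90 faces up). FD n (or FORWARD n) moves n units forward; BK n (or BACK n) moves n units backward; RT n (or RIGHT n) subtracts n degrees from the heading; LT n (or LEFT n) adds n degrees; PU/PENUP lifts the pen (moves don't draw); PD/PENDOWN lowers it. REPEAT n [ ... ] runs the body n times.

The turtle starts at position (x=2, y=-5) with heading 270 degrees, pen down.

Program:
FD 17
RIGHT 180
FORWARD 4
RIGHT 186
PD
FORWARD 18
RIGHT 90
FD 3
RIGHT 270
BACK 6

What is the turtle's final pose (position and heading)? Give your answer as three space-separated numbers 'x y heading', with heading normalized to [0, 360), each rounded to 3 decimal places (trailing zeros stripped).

Answer: -2.238 -29.621 264

Derivation:
Executing turtle program step by step:
Start: pos=(2,-5), heading=270, pen down
FD 17: (2,-5) -> (2,-22) [heading=270, draw]
RT 180: heading 270 -> 90
FD 4: (2,-22) -> (2,-18) [heading=90, draw]
RT 186: heading 90 -> 264
PD: pen down
FD 18: (2,-18) -> (0.118,-35.901) [heading=264, draw]
RT 90: heading 264 -> 174
FD 3: (0.118,-35.901) -> (-2.865,-35.588) [heading=174, draw]
RT 270: heading 174 -> 264
BK 6: (-2.865,-35.588) -> (-2.238,-29.621) [heading=264, draw]
Final: pos=(-2.238,-29.621), heading=264, 5 segment(s) drawn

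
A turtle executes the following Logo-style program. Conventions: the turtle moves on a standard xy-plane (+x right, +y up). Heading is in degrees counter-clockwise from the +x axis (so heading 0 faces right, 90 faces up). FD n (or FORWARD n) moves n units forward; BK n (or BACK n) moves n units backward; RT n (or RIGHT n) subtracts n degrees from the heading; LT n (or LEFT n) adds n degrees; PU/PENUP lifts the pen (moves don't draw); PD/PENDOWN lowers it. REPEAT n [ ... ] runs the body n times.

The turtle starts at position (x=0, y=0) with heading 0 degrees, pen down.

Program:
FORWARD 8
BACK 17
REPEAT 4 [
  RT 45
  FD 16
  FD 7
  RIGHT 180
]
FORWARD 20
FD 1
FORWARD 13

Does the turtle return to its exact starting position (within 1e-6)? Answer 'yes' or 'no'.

Answer: no

Derivation:
Executing turtle program step by step:
Start: pos=(0,0), heading=0, pen down
FD 8: (0,0) -> (8,0) [heading=0, draw]
BK 17: (8,0) -> (-9,0) [heading=0, draw]
REPEAT 4 [
  -- iteration 1/4 --
  RT 45: heading 0 -> 315
  FD 16: (-9,0) -> (2.314,-11.314) [heading=315, draw]
  FD 7: (2.314,-11.314) -> (7.263,-16.263) [heading=315, draw]
  RT 180: heading 315 -> 135
  -- iteration 2/4 --
  RT 45: heading 135 -> 90
  FD 16: (7.263,-16.263) -> (7.263,-0.263) [heading=90, draw]
  FD 7: (7.263,-0.263) -> (7.263,6.737) [heading=90, draw]
  RT 180: heading 90 -> 270
  -- iteration 3/4 --
  RT 45: heading 270 -> 225
  FD 16: (7.263,6.737) -> (-4.05,-4.577) [heading=225, draw]
  FD 7: (-4.05,-4.577) -> (-9,-9.527) [heading=225, draw]
  RT 180: heading 225 -> 45
  -- iteration 4/4 --
  RT 45: heading 45 -> 0
  FD 16: (-9,-9.527) -> (7,-9.527) [heading=0, draw]
  FD 7: (7,-9.527) -> (14,-9.527) [heading=0, draw]
  RT 180: heading 0 -> 180
]
FD 20: (14,-9.527) -> (-6,-9.527) [heading=180, draw]
FD 1: (-6,-9.527) -> (-7,-9.527) [heading=180, draw]
FD 13: (-7,-9.527) -> (-20,-9.527) [heading=180, draw]
Final: pos=(-20,-9.527), heading=180, 13 segment(s) drawn

Start position: (0, 0)
Final position: (-20, -9.527)
Distance = 22.153; >= 1e-6 -> NOT closed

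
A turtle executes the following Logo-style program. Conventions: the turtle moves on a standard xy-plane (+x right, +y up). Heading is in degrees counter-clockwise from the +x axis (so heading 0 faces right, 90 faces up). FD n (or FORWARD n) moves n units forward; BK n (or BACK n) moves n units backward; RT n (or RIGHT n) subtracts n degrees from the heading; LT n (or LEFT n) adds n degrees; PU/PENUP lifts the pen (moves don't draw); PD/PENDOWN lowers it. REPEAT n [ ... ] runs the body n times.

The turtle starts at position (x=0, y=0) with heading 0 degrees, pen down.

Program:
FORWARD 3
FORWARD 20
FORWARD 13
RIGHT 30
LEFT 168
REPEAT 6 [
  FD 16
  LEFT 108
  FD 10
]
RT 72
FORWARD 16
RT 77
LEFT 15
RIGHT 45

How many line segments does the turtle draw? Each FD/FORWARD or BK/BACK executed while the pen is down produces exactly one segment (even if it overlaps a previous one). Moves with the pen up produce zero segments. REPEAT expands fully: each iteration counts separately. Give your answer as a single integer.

Executing turtle program step by step:
Start: pos=(0,0), heading=0, pen down
FD 3: (0,0) -> (3,0) [heading=0, draw]
FD 20: (3,0) -> (23,0) [heading=0, draw]
FD 13: (23,0) -> (36,0) [heading=0, draw]
RT 30: heading 0 -> 330
LT 168: heading 330 -> 138
REPEAT 6 [
  -- iteration 1/6 --
  FD 16: (36,0) -> (24.11,10.706) [heading=138, draw]
  LT 108: heading 138 -> 246
  FD 10: (24.11,10.706) -> (20.042,1.571) [heading=246, draw]
  -- iteration 2/6 --
  FD 16: (20.042,1.571) -> (13.535,-13.046) [heading=246, draw]
  LT 108: heading 246 -> 354
  FD 10: (13.535,-13.046) -> (23.48,-14.091) [heading=354, draw]
  -- iteration 3/6 --
  FD 16: (23.48,-14.091) -> (39.392,-15.764) [heading=354, draw]
  LT 108: heading 354 -> 102
  FD 10: (39.392,-15.764) -> (37.313,-5.982) [heading=102, draw]
  -- iteration 4/6 --
  FD 16: (37.313,-5.982) -> (33.986,9.668) [heading=102, draw]
  LT 108: heading 102 -> 210
  FD 10: (33.986,9.668) -> (25.326,4.668) [heading=210, draw]
  -- iteration 5/6 --
  FD 16: (25.326,4.668) -> (11.47,-3.332) [heading=210, draw]
  LT 108: heading 210 -> 318
  FD 10: (11.47,-3.332) -> (18.901,-10.023) [heading=318, draw]
  -- iteration 6/6 --
  FD 16: (18.901,-10.023) -> (30.792,-20.729) [heading=318, draw]
  LT 108: heading 318 -> 66
  FD 10: (30.792,-20.729) -> (34.859,-11.594) [heading=66, draw]
]
RT 72: heading 66 -> 354
FD 16: (34.859,-11.594) -> (50.771,-13.266) [heading=354, draw]
RT 77: heading 354 -> 277
LT 15: heading 277 -> 292
RT 45: heading 292 -> 247
Final: pos=(50.771,-13.266), heading=247, 16 segment(s) drawn
Segments drawn: 16

Answer: 16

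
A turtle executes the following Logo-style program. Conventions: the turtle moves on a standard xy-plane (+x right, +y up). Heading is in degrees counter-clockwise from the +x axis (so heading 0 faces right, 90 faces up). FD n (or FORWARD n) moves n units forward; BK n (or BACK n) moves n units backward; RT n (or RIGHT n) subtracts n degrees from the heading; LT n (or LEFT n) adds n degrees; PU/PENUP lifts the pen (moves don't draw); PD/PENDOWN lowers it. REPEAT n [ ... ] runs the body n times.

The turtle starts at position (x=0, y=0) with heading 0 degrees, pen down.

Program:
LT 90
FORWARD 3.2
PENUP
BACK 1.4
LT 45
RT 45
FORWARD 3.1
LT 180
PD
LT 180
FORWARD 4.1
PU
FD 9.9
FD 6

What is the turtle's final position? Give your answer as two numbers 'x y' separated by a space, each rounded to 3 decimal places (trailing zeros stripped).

Executing turtle program step by step:
Start: pos=(0,0), heading=0, pen down
LT 90: heading 0 -> 90
FD 3.2: (0,0) -> (0,3.2) [heading=90, draw]
PU: pen up
BK 1.4: (0,3.2) -> (0,1.8) [heading=90, move]
LT 45: heading 90 -> 135
RT 45: heading 135 -> 90
FD 3.1: (0,1.8) -> (0,4.9) [heading=90, move]
LT 180: heading 90 -> 270
PD: pen down
LT 180: heading 270 -> 90
FD 4.1: (0,4.9) -> (0,9) [heading=90, draw]
PU: pen up
FD 9.9: (0,9) -> (0,18.9) [heading=90, move]
FD 6: (0,18.9) -> (0,24.9) [heading=90, move]
Final: pos=(0,24.9), heading=90, 2 segment(s) drawn

Answer: 0 24.9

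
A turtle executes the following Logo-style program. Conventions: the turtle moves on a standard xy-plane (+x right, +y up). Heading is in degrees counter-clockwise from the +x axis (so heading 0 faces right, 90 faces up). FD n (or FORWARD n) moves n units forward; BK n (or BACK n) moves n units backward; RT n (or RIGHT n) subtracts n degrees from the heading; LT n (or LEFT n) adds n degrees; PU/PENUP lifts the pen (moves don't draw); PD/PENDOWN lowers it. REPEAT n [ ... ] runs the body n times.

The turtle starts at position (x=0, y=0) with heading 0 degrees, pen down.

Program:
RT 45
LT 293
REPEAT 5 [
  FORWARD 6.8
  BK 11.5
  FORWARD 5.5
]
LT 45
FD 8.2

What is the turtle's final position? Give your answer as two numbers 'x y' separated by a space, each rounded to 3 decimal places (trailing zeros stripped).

Executing turtle program step by step:
Start: pos=(0,0), heading=0, pen down
RT 45: heading 0 -> 315
LT 293: heading 315 -> 248
REPEAT 5 [
  -- iteration 1/5 --
  FD 6.8: (0,0) -> (-2.547,-6.305) [heading=248, draw]
  BK 11.5: (-2.547,-6.305) -> (1.761,4.358) [heading=248, draw]
  FD 5.5: (1.761,4.358) -> (-0.3,-0.742) [heading=248, draw]
  -- iteration 2/5 --
  FD 6.8: (-0.3,-0.742) -> (-2.847,-7.047) [heading=248, draw]
  BK 11.5: (-2.847,-7.047) -> (1.461,3.616) [heading=248, draw]
  FD 5.5: (1.461,3.616) -> (-0.599,-1.483) [heading=248, draw]
  -- iteration 3/5 --
  FD 6.8: (-0.599,-1.483) -> (-3.147,-7.788) [heading=248, draw]
  BK 11.5: (-3.147,-7.788) -> (1.161,2.874) [heading=248, draw]
  FD 5.5: (1.161,2.874) -> (-0.899,-2.225) [heading=248, draw]
  -- iteration 4/5 --
  FD 6.8: (-0.899,-2.225) -> (-3.446,-8.53) [heading=248, draw]
  BK 11.5: (-3.446,-8.53) -> (0.862,2.133) [heading=248, draw]
  FD 5.5: (0.862,2.133) -> (-1.199,-2.967) [heading=248, draw]
  -- iteration 5/5 --
  FD 6.8: (-1.199,-2.967) -> (-3.746,-9.272) [heading=248, draw]
  BK 11.5: (-3.746,-9.272) -> (0.562,1.391) [heading=248, draw]
  FD 5.5: (0.562,1.391) -> (-1.498,-3.709) [heading=248, draw]
]
LT 45: heading 248 -> 293
FD 8.2: (-1.498,-3.709) -> (1.706,-11.257) [heading=293, draw]
Final: pos=(1.706,-11.257), heading=293, 16 segment(s) drawn

Answer: 1.706 -11.257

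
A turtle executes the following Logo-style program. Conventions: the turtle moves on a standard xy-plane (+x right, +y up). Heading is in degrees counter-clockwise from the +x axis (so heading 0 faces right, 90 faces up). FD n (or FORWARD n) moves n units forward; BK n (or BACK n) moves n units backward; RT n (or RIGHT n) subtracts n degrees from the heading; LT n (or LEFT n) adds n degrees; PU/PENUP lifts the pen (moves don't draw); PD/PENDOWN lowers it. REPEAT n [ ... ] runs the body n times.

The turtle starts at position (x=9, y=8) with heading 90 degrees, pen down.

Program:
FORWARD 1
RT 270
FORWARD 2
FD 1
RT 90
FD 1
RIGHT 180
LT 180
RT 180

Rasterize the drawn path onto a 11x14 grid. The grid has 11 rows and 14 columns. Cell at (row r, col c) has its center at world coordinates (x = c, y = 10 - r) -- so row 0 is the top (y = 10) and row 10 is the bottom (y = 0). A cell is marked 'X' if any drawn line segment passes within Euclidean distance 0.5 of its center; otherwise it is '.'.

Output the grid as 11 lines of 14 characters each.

Segment 0: (9,8) -> (9,9)
Segment 1: (9,9) -> (7,9)
Segment 2: (7,9) -> (6,9)
Segment 3: (6,9) -> (6,10)

Answer: ......X.......
......XXXX....
.........X....
..............
..............
..............
..............
..............
..............
..............
..............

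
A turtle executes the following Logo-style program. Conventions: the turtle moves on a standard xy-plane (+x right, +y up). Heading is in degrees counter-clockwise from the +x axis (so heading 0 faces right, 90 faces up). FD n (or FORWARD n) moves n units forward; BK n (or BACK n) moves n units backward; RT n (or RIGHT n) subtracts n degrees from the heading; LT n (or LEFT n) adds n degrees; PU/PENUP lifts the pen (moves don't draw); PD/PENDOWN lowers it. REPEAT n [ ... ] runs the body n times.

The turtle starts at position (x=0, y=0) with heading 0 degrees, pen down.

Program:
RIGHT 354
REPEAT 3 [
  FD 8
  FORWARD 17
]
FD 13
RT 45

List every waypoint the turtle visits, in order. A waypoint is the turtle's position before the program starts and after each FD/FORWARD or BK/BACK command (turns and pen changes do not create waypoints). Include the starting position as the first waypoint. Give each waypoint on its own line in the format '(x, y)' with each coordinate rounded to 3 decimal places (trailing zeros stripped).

Executing turtle program step by step:
Start: pos=(0,0), heading=0, pen down
RT 354: heading 0 -> 6
REPEAT 3 [
  -- iteration 1/3 --
  FD 8: (0,0) -> (7.956,0.836) [heading=6, draw]
  FD 17: (7.956,0.836) -> (24.863,2.613) [heading=6, draw]
  -- iteration 2/3 --
  FD 8: (24.863,2.613) -> (32.819,3.449) [heading=6, draw]
  FD 17: (32.819,3.449) -> (49.726,5.226) [heading=6, draw]
  -- iteration 3/3 --
  FD 8: (49.726,5.226) -> (57.682,6.063) [heading=6, draw]
  FD 17: (57.682,6.063) -> (74.589,7.84) [heading=6, draw]
]
FD 13: (74.589,7.84) -> (87.518,9.199) [heading=6, draw]
RT 45: heading 6 -> 321
Final: pos=(87.518,9.199), heading=321, 7 segment(s) drawn
Waypoints (8 total):
(0, 0)
(7.956, 0.836)
(24.863, 2.613)
(32.819, 3.449)
(49.726, 5.226)
(57.682, 6.063)
(74.589, 7.84)
(87.518, 9.199)

Answer: (0, 0)
(7.956, 0.836)
(24.863, 2.613)
(32.819, 3.449)
(49.726, 5.226)
(57.682, 6.063)
(74.589, 7.84)
(87.518, 9.199)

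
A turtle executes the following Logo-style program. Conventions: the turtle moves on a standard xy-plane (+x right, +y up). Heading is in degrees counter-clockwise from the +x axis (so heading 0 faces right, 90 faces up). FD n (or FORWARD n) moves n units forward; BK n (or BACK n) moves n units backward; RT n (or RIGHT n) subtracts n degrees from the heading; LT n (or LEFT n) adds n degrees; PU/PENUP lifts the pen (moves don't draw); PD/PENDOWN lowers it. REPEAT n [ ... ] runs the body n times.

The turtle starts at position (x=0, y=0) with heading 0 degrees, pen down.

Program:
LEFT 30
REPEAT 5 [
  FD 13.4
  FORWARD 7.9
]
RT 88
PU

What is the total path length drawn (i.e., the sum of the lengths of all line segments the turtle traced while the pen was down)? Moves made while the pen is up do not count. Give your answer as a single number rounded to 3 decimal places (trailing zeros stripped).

Answer: 106.5

Derivation:
Executing turtle program step by step:
Start: pos=(0,0), heading=0, pen down
LT 30: heading 0 -> 30
REPEAT 5 [
  -- iteration 1/5 --
  FD 13.4: (0,0) -> (11.605,6.7) [heading=30, draw]
  FD 7.9: (11.605,6.7) -> (18.446,10.65) [heading=30, draw]
  -- iteration 2/5 --
  FD 13.4: (18.446,10.65) -> (30.051,17.35) [heading=30, draw]
  FD 7.9: (30.051,17.35) -> (36.893,21.3) [heading=30, draw]
  -- iteration 3/5 --
  FD 13.4: (36.893,21.3) -> (48.497,28) [heading=30, draw]
  FD 7.9: (48.497,28) -> (55.339,31.95) [heading=30, draw]
  -- iteration 4/5 --
  FD 13.4: (55.339,31.95) -> (66.944,38.65) [heading=30, draw]
  FD 7.9: (66.944,38.65) -> (73.785,42.6) [heading=30, draw]
  -- iteration 5/5 --
  FD 13.4: (73.785,42.6) -> (85.39,49.3) [heading=30, draw]
  FD 7.9: (85.39,49.3) -> (92.232,53.25) [heading=30, draw]
]
RT 88: heading 30 -> 302
PU: pen up
Final: pos=(92.232,53.25), heading=302, 10 segment(s) drawn

Segment lengths:
  seg 1: (0,0) -> (11.605,6.7), length = 13.4
  seg 2: (11.605,6.7) -> (18.446,10.65), length = 7.9
  seg 3: (18.446,10.65) -> (30.051,17.35), length = 13.4
  seg 4: (30.051,17.35) -> (36.893,21.3), length = 7.9
  seg 5: (36.893,21.3) -> (48.497,28), length = 13.4
  seg 6: (48.497,28) -> (55.339,31.95), length = 7.9
  seg 7: (55.339,31.95) -> (66.944,38.65), length = 13.4
  seg 8: (66.944,38.65) -> (73.785,42.6), length = 7.9
  seg 9: (73.785,42.6) -> (85.39,49.3), length = 13.4
  seg 10: (85.39,49.3) -> (92.232,53.25), length = 7.9
Total = 106.5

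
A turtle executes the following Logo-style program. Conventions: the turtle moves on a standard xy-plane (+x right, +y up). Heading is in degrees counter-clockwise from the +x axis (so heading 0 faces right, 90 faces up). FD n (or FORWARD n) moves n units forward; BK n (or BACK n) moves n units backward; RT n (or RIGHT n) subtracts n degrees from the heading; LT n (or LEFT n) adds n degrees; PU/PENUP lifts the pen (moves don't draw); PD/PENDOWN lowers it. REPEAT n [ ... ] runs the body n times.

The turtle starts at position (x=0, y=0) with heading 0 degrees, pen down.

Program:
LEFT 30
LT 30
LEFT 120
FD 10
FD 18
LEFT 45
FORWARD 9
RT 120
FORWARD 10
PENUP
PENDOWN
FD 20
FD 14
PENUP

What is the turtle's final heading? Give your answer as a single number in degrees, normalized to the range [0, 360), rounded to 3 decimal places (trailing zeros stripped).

Answer: 105

Derivation:
Executing turtle program step by step:
Start: pos=(0,0), heading=0, pen down
LT 30: heading 0 -> 30
LT 30: heading 30 -> 60
LT 120: heading 60 -> 180
FD 10: (0,0) -> (-10,0) [heading=180, draw]
FD 18: (-10,0) -> (-28,0) [heading=180, draw]
LT 45: heading 180 -> 225
FD 9: (-28,0) -> (-34.364,-6.364) [heading=225, draw]
RT 120: heading 225 -> 105
FD 10: (-34.364,-6.364) -> (-36.952,3.295) [heading=105, draw]
PU: pen up
PD: pen down
FD 20: (-36.952,3.295) -> (-42.129,22.614) [heading=105, draw]
FD 14: (-42.129,22.614) -> (-45.752,36.137) [heading=105, draw]
PU: pen up
Final: pos=(-45.752,36.137), heading=105, 6 segment(s) drawn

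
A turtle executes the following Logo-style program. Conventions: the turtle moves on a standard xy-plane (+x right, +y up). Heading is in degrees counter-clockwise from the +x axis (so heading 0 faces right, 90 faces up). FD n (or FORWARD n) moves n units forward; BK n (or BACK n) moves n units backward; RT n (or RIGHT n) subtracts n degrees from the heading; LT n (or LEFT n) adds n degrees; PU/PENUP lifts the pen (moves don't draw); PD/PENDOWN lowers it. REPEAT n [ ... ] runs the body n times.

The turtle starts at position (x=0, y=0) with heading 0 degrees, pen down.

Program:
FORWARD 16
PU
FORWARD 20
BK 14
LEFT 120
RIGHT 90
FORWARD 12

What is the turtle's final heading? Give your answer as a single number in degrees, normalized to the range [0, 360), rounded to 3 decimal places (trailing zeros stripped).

Executing turtle program step by step:
Start: pos=(0,0), heading=0, pen down
FD 16: (0,0) -> (16,0) [heading=0, draw]
PU: pen up
FD 20: (16,0) -> (36,0) [heading=0, move]
BK 14: (36,0) -> (22,0) [heading=0, move]
LT 120: heading 0 -> 120
RT 90: heading 120 -> 30
FD 12: (22,0) -> (32.392,6) [heading=30, move]
Final: pos=(32.392,6), heading=30, 1 segment(s) drawn

Answer: 30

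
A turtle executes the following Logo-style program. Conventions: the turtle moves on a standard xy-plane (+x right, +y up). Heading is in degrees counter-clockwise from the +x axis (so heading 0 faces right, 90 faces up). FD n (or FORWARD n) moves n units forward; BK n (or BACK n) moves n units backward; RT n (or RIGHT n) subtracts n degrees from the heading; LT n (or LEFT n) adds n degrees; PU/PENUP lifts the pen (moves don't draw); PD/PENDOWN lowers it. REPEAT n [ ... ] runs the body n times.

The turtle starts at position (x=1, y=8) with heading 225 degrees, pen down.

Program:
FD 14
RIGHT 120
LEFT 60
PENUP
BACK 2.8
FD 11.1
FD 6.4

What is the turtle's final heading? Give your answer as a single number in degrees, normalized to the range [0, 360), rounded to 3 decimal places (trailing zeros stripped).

Executing turtle program step by step:
Start: pos=(1,8), heading=225, pen down
FD 14: (1,8) -> (-8.899,-1.899) [heading=225, draw]
RT 120: heading 225 -> 105
LT 60: heading 105 -> 165
PU: pen up
BK 2.8: (-8.899,-1.899) -> (-6.195,-2.624) [heading=165, move]
FD 11.1: (-6.195,-2.624) -> (-16.917,0.249) [heading=165, move]
FD 6.4: (-16.917,0.249) -> (-23.099,1.905) [heading=165, move]
Final: pos=(-23.099,1.905), heading=165, 1 segment(s) drawn

Answer: 165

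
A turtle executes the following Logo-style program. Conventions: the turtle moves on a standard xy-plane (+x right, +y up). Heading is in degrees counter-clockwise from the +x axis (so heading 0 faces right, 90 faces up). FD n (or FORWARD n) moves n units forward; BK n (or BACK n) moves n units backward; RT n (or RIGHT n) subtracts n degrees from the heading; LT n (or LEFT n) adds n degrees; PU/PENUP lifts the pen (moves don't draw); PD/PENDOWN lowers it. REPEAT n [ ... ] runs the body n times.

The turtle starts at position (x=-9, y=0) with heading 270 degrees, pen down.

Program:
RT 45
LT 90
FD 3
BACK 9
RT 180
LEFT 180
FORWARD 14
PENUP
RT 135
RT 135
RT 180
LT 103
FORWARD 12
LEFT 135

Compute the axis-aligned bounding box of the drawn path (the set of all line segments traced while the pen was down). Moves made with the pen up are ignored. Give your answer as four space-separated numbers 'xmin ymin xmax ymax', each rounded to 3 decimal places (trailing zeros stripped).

Answer: -13.243 -5.657 -3.343 4.243

Derivation:
Executing turtle program step by step:
Start: pos=(-9,0), heading=270, pen down
RT 45: heading 270 -> 225
LT 90: heading 225 -> 315
FD 3: (-9,0) -> (-6.879,-2.121) [heading=315, draw]
BK 9: (-6.879,-2.121) -> (-13.243,4.243) [heading=315, draw]
RT 180: heading 315 -> 135
LT 180: heading 135 -> 315
FD 14: (-13.243,4.243) -> (-3.343,-5.657) [heading=315, draw]
PU: pen up
RT 135: heading 315 -> 180
RT 135: heading 180 -> 45
RT 180: heading 45 -> 225
LT 103: heading 225 -> 328
FD 12: (-3.343,-5.657) -> (6.833,-12.016) [heading=328, move]
LT 135: heading 328 -> 103
Final: pos=(6.833,-12.016), heading=103, 3 segment(s) drawn

Segment endpoints: x in {-13.243, -9, -6.879, -3.343}, y in {-5.657, -2.121, 0, 4.243}
xmin=-13.243, ymin=-5.657, xmax=-3.343, ymax=4.243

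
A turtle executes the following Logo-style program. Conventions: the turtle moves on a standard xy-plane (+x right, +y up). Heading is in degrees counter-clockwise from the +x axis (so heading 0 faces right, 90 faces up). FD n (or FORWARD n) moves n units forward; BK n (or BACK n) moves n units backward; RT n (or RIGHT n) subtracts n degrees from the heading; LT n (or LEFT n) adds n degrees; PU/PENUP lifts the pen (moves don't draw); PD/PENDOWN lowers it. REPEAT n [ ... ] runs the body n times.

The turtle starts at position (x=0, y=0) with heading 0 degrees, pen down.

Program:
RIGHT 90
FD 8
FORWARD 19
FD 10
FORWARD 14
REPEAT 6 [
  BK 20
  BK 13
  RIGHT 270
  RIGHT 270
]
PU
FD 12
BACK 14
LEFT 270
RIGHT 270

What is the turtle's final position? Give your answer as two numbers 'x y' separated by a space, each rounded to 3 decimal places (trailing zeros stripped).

Answer: 0 -49

Derivation:
Executing turtle program step by step:
Start: pos=(0,0), heading=0, pen down
RT 90: heading 0 -> 270
FD 8: (0,0) -> (0,-8) [heading=270, draw]
FD 19: (0,-8) -> (0,-27) [heading=270, draw]
FD 10: (0,-27) -> (0,-37) [heading=270, draw]
FD 14: (0,-37) -> (0,-51) [heading=270, draw]
REPEAT 6 [
  -- iteration 1/6 --
  BK 20: (0,-51) -> (0,-31) [heading=270, draw]
  BK 13: (0,-31) -> (0,-18) [heading=270, draw]
  RT 270: heading 270 -> 0
  RT 270: heading 0 -> 90
  -- iteration 2/6 --
  BK 20: (0,-18) -> (0,-38) [heading=90, draw]
  BK 13: (0,-38) -> (0,-51) [heading=90, draw]
  RT 270: heading 90 -> 180
  RT 270: heading 180 -> 270
  -- iteration 3/6 --
  BK 20: (0,-51) -> (0,-31) [heading=270, draw]
  BK 13: (0,-31) -> (0,-18) [heading=270, draw]
  RT 270: heading 270 -> 0
  RT 270: heading 0 -> 90
  -- iteration 4/6 --
  BK 20: (0,-18) -> (0,-38) [heading=90, draw]
  BK 13: (0,-38) -> (0,-51) [heading=90, draw]
  RT 270: heading 90 -> 180
  RT 270: heading 180 -> 270
  -- iteration 5/6 --
  BK 20: (0,-51) -> (0,-31) [heading=270, draw]
  BK 13: (0,-31) -> (0,-18) [heading=270, draw]
  RT 270: heading 270 -> 0
  RT 270: heading 0 -> 90
  -- iteration 6/6 --
  BK 20: (0,-18) -> (0,-38) [heading=90, draw]
  BK 13: (0,-38) -> (0,-51) [heading=90, draw]
  RT 270: heading 90 -> 180
  RT 270: heading 180 -> 270
]
PU: pen up
FD 12: (0,-51) -> (0,-63) [heading=270, move]
BK 14: (0,-63) -> (0,-49) [heading=270, move]
LT 270: heading 270 -> 180
RT 270: heading 180 -> 270
Final: pos=(0,-49), heading=270, 16 segment(s) drawn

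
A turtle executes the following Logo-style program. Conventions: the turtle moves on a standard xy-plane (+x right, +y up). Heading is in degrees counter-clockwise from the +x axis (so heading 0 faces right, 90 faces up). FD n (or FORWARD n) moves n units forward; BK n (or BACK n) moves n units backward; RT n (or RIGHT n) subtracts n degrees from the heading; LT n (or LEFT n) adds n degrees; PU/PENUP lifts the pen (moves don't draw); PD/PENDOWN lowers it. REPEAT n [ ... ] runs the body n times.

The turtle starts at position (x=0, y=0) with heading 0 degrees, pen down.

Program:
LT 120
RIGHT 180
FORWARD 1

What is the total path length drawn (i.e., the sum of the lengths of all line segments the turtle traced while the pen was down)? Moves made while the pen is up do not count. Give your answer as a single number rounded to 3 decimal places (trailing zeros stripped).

Executing turtle program step by step:
Start: pos=(0,0), heading=0, pen down
LT 120: heading 0 -> 120
RT 180: heading 120 -> 300
FD 1: (0,0) -> (0.5,-0.866) [heading=300, draw]
Final: pos=(0.5,-0.866), heading=300, 1 segment(s) drawn

Segment lengths:
  seg 1: (0,0) -> (0.5,-0.866), length = 1
Total = 1

Answer: 1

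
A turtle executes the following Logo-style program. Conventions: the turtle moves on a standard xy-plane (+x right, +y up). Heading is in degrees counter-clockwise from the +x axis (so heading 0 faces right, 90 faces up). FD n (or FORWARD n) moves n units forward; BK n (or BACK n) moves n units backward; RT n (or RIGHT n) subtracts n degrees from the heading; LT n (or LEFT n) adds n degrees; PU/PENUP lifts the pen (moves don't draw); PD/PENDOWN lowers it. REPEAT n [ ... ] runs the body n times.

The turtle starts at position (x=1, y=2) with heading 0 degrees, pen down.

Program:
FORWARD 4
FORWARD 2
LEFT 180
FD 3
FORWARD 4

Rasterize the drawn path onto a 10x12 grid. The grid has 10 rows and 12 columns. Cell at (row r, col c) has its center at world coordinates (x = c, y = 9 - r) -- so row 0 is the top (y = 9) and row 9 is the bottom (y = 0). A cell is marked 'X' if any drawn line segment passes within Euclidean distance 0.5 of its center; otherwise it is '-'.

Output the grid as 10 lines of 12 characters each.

Segment 0: (1,2) -> (5,2)
Segment 1: (5,2) -> (7,2)
Segment 2: (7,2) -> (4,2)
Segment 3: (4,2) -> (0,2)

Answer: ------------
------------
------------
------------
------------
------------
------------
XXXXXXXX----
------------
------------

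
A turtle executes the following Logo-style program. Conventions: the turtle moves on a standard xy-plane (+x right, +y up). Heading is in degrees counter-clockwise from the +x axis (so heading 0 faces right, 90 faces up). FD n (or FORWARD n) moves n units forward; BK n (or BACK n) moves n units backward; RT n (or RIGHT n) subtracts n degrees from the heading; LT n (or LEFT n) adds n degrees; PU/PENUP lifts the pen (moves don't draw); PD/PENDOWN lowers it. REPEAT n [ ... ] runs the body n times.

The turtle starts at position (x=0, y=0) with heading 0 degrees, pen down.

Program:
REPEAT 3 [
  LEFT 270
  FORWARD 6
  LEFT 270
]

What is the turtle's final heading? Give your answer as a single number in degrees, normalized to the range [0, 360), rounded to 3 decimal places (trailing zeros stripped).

Answer: 180

Derivation:
Executing turtle program step by step:
Start: pos=(0,0), heading=0, pen down
REPEAT 3 [
  -- iteration 1/3 --
  LT 270: heading 0 -> 270
  FD 6: (0,0) -> (0,-6) [heading=270, draw]
  LT 270: heading 270 -> 180
  -- iteration 2/3 --
  LT 270: heading 180 -> 90
  FD 6: (0,-6) -> (0,0) [heading=90, draw]
  LT 270: heading 90 -> 0
  -- iteration 3/3 --
  LT 270: heading 0 -> 270
  FD 6: (0,0) -> (0,-6) [heading=270, draw]
  LT 270: heading 270 -> 180
]
Final: pos=(0,-6), heading=180, 3 segment(s) drawn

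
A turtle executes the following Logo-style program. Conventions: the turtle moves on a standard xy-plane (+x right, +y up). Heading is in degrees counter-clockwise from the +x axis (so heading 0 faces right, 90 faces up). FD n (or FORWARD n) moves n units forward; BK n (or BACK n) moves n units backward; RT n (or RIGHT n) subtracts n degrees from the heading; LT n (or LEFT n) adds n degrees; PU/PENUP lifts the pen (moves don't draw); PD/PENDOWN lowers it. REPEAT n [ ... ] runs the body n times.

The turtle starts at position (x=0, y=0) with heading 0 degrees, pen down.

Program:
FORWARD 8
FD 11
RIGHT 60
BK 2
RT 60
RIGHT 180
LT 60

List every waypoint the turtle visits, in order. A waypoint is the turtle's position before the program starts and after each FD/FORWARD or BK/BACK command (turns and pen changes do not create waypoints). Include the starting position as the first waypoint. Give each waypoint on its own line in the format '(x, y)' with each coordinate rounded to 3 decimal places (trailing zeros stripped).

Executing turtle program step by step:
Start: pos=(0,0), heading=0, pen down
FD 8: (0,0) -> (8,0) [heading=0, draw]
FD 11: (8,0) -> (19,0) [heading=0, draw]
RT 60: heading 0 -> 300
BK 2: (19,0) -> (18,1.732) [heading=300, draw]
RT 60: heading 300 -> 240
RT 180: heading 240 -> 60
LT 60: heading 60 -> 120
Final: pos=(18,1.732), heading=120, 3 segment(s) drawn
Waypoints (4 total):
(0, 0)
(8, 0)
(19, 0)
(18, 1.732)

Answer: (0, 0)
(8, 0)
(19, 0)
(18, 1.732)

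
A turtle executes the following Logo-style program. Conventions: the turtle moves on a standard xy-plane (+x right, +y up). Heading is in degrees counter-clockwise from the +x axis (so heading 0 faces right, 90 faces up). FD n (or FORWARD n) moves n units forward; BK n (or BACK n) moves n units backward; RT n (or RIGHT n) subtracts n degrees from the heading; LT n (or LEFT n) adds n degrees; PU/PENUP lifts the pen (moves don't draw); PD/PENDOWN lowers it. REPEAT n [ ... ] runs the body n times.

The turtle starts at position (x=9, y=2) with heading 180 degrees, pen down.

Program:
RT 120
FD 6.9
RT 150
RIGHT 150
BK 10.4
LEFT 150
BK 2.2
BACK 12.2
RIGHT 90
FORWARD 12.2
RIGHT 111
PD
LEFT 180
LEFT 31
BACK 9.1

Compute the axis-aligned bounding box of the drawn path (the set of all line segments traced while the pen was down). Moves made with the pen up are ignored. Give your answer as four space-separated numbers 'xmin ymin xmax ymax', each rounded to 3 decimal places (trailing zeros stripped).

Answer: 3.87 -1.031 17.65 22.331

Derivation:
Executing turtle program step by step:
Start: pos=(9,2), heading=180, pen down
RT 120: heading 180 -> 60
FD 6.9: (9,2) -> (12.45,7.976) [heading=60, draw]
RT 150: heading 60 -> 270
RT 150: heading 270 -> 120
BK 10.4: (12.45,7.976) -> (17.65,-1.031) [heading=120, draw]
LT 150: heading 120 -> 270
BK 2.2: (17.65,-1.031) -> (17.65,1.169) [heading=270, draw]
BK 12.2: (17.65,1.169) -> (17.65,13.369) [heading=270, draw]
RT 90: heading 270 -> 180
FD 12.2: (17.65,13.369) -> (5.45,13.369) [heading=180, draw]
RT 111: heading 180 -> 69
PD: pen down
LT 180: heading 69 -> 249
LT 31: heading 249 -> 280
BK 9.1: (5.45,13.369) -> (3.87,22.331) [heading=280, draw]
Final: pos=(3.87,22.331), heading=280, 6 segment(s) drawn

Segment endpoints: x in {3.87, 5.45, 9, 12.45, 17.65}, y in {-1.031, 1.169, 2, 7.976, 13.369, 13.369, 22.331}
xmin=3.87, ymin=-1.031, xmax=17.65, ymax=22.331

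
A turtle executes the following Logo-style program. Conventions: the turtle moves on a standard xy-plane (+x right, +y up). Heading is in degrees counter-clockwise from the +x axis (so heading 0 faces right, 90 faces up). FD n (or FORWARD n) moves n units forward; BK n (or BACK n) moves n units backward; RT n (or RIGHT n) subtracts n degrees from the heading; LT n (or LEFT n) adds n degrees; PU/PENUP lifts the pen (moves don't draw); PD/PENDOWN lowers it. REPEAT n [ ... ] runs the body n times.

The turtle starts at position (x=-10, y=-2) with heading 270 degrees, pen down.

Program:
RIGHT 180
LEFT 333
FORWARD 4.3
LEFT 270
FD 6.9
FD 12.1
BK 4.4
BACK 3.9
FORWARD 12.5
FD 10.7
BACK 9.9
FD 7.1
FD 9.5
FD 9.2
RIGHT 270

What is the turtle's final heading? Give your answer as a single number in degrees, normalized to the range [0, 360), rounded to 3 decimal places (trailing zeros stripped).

Answer: 63

Derivation:
Executing turtle program step by step:
Start: pos=(-10,-2), heading=270, pen down
RT 180: heading 270 -> 90
LT 333: heading 90 -> 63
FD 4.3: (-10,-2) -> (-8.048,1.831) [heading=63, draw]
LT 270: heading 63 -> 333
FD 6.9: (-8.048,1.831) -> (-1.9,-1.301) [heading=333, draw]
FD 12.1: (-1.9,-1.301) -> (8.881,-6.794) [heading=333, draw]
BK 4.4: (8.881,-6.794) -> (4.961,-4.797) [heading=333, draw]
BK 3.9: (4.961,-4.797) -> (1.486,-3.026) [heading=333, draw]
FD 12.5: (1.486,-3.026) -> (12.624,-8.701) [heading=333, draw]
FD 10.7: (12.624,-8.701) -> (22.157,-13.559) [heading=333, draw]
BK 9.9: (22.157,-13.559) -> (13.336,-9.064) [heading=333, draw]
FD 7.1: (13.336,-9.064) -> (19.662,-12.288) [heading=333, draw]
FD 9.5: (19.662,-12.288) -> (28.127,-16.601) [heading=333, draw]
FD 9.2: (28.127,-16.601) -> (36.324,-20.777) [heading=333, draw]
RT 270: heading 333 -> 63
Final: pos=(36.324,-20.777), heading=63, 11 segment(s) drawn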